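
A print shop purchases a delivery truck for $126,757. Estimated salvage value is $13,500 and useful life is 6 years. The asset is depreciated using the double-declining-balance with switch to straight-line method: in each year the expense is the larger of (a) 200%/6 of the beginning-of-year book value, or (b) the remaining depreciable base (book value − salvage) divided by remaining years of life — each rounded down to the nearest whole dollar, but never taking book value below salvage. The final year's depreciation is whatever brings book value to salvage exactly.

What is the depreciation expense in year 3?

Depreciable base = $126,757 − $13,500 = $113,257.
Year 1: DB = ⌊$126,757 × 200%/6⌋ = $42,252; SL = ⌊$113,257/6⌋ = $18,876 → take DB $42,252. Book value $84,505.
Year 2: DB = ⌊$84,505 × 200%/6⌋ = $28,168; SL = ⌊$71,005/5⌋ = $14,201 → take DB $28,168. Book value $56,337.
Year 3: DB = ⌊$56,337 × 200%/6⌋ = $18,779; SL = ⌊$42,837/4⌋ = $10,709 → take DB $18,779. Book value $37,558.

$18,779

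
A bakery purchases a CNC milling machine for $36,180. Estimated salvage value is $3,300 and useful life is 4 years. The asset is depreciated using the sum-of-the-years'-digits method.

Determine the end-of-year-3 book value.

$6,588

Depreciable base = $36,180 − $3,300 = $32,880.
Sum of the years' digits = 4+3+2+1 = 10.
Year 1: $32,880 × 4/10 = $13,152. Book value $23,028.
Year 2: $32,880 × 3/10 = $9,864. Book value $13,164.
Year 3: $32,880 × 2/10 = $6,576. Book value $6,588.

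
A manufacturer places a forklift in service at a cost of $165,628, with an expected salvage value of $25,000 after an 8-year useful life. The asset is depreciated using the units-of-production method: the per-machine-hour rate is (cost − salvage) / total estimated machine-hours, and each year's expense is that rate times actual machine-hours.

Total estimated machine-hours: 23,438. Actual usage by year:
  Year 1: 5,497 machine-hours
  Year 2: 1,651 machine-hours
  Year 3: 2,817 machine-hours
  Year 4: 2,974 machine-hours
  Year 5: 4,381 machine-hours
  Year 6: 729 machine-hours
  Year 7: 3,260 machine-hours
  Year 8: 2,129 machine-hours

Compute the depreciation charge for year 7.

$19,560

Depreciable base = $165,628 − $25,000 = $140,628.
Rate = $140,628 / 23,438 machine-hours = $6 per machine-hour.
Year 1: 5,497 × $6 = $32,982. Book value $132,646.
Year 2: 1,651 × $6 = $9,906. Book value $122,740.
Year 3: 2,817 × $6 = $16,902. Book value $105,838.
Year 4: 2,974 × $6 = $17,844. Book value $87,994.
Year 5: 4,381 × $6 = $26,286. Book value $61,708.
Year 6: 729 × $6 = $4,374. Book value $57,334.
Year 7: 3,260 × $6 = $19,560. Book value $37,774.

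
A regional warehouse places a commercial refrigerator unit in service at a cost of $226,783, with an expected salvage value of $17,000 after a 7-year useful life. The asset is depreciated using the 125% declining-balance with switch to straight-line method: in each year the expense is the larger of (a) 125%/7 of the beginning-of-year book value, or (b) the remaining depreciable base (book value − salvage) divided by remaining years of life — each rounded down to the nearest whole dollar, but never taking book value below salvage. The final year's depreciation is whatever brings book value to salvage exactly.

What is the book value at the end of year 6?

$44,175

Depreciable base = $226,783 − $17,000 = $209,783.
Year 1: DB = ⌊$226,783 × 125%/7⌋ = $40,496; SL = ⌊$209,783/7⌋ = $29,969 → take DB $40,496. Book value $186,287.
Year 2: DB = ⌊$186,287 × 125%/7⌋ = $33,265; SL = ⌊$169,287/6⌋ = $28,214 → take DB $33,265. Book value $153,022.
Year 3: DB = ⌊$153,022 × 125%/7⌋ = $27,325; SL = ⌊$136,022/5⌋ = $27,204 → take DB $27,325. Book value $125,697.
Year 4: DB = ⌊$125,697 × 125%/7⌋ = $22,445; SL = ⌊$108,697/4⌋ = $27,174 → take SL $27,174. Book value $98,523.
Year 5: DB = ⌊$98,523 × 125%/7⌋ = $17,593; SL = ⌊$81,523/3⌋ = $27,174 → take SL $27,174. Book value $71,349.
Year 6: DB = ⌊$71,349 × 125%/7⌋ = $12,740; SL = ⌊$54,349/2⌋ = $27,174 → take SL $27,174. Book value $44,175.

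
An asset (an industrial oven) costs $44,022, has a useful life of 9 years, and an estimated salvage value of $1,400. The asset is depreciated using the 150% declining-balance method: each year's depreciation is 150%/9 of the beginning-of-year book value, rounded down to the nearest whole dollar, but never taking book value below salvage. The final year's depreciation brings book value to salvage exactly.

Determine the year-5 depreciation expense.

$3,538

Depreciable base = $44,022 − $1,400 = $42,622.
Year 1: ⌊$44,022 × 150%/9⌋ = $7,337. Book value $36,685.
Year 2: ⌊$36,685 × 150%/9⌋ = $6,114. Book value $30,571.
Year 3: ⌊$30,571 × 150%/9⌋ = $5,095. Book value $25,476.
Year 4: ⌊$25,476 × 150%/9⌋ = $4,246. Book value $21,230.
Year 5: ⌊$21,230 × 150%/9⌋ = $3,538. Book value $17,692.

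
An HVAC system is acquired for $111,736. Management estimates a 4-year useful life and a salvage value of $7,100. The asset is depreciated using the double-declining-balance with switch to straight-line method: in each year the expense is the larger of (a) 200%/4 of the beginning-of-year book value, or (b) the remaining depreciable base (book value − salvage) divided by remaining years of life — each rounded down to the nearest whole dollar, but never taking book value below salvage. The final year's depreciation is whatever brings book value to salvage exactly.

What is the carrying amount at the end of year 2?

Depreciable base = $111,736 − $7,100 = $104,636.
Year 1: DB = ⌊$111,736 × 200%/4⌋ = $55,868; SL = ⌊$104,636/4⌋ = $26,159 → take DB $55,868. Book value $55,868.
Year 2: DB = ⌊$55,868 × 200%/4⌋ = $27,934; SL = ⌊$48,768/3⌋ = $16,256 → take DB $27,934. Book value $27,934.

$27,934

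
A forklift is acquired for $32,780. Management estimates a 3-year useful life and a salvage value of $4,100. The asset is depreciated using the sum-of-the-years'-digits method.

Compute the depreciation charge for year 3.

$4,780

Depreciable base = $32,780 − $4,100 = $28,680.
Sum of the years' digits = 3+2+1 = 6.
Year 1: $28,680 × 3/6 = $14,340. Book value $18,440.
Year 2: $28,680 × 2/6 = $9,560. Book value $8,880.
Year 3: $28,680 × 1/6 = $4,780. Book value $4,100.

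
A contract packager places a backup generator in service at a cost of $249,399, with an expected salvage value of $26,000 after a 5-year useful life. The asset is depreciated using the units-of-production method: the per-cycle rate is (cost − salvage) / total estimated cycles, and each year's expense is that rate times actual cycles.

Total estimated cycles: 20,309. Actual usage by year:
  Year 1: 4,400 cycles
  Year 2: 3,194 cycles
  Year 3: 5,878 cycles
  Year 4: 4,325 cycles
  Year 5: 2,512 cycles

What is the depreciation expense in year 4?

Depreciable base = $249,399 − $26,000 = $223,399.
Rate = $223,399 / 20,309 cycles = $11 per cycle.
Year 1: 4,400 × $11 = $48,400. Book value $200,999.
Year 2: 3,194 × $11 = $35,134. Book value $165,865.
Year 3: 5,878 × $11 = $64,658. Book value $101,207.
Year 4: 4,325 × $11 = $47,575. Book value $53,632.

$47,575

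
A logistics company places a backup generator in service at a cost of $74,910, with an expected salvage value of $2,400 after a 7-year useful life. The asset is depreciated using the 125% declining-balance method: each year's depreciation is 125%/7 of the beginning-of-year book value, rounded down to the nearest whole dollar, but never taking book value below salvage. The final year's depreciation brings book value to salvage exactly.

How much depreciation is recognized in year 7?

$20,614

Depreciable base = $74,910 − $2,400 = $72,510.
Year 1: ⌊$74,910 × 125%/7⌋ = $13,376. Book value $61,534.
Year 2: ⌊$61,534 × 125%/7⌋ = $10,988. Book value $50,546.
Year 3: ⌊$50,546 × 125%/7⌋ = $9,026. Book value $41,520.
Year 4: ⌊$41,520 × 125%/7⌋ = $7,414. Book value $34,106.
Year 5: ⌊$34,106 × 125%/7⌋ = $6,090. Book value $28,016.
Year 6: ⌊$28,016 × 125%/7⌋ = $5,002. Book value $23,014.
Year 7 (final): $23,014 − $2,400 = $20,614. Book value $2,400.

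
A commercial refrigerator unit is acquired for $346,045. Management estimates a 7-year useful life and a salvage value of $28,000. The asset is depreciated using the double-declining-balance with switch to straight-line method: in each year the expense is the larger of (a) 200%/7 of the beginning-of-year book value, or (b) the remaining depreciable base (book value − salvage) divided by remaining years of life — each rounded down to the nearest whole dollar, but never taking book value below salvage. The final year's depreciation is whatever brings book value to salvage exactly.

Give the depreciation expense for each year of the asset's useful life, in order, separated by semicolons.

$98,870; $70,621; $50,444; $36,031; $25,736; $18,383; $17,960

Depreciable base = $346,045 − $28,000 = $318,045.
Year 1: DB = ⌊$346,045 × 200%/7⌋ = $98,870; SL = ⌊$318,045/7⌋ = $45,435 → take DB $98,870. Book value $247,175.
Year 2: DB = ⌊$247,175 × 200%/7⌋ = $70,621; SL = ⌊$219,175/6⌋ = $36,529 → take DB $70,621. Book value $176,554.
Year 3: DB = ⌊$176,554 × 200%/7⌋ = $50,444; SL = ⌊$148,554/5⌋ = $29,710 → take DB $50,444. Book value $126,110.
Year 4: DB = ⌊$126,110 × 200%/7⌋ = $36,031; SL = ⌊$98,110/4⌋ = $24,527 → take DB $36,031. Book value $90,079.
Year 5: DB = ⌊$90,079 × 200%/7⌋ = $25,736; SL = ⌊$62,079/3⌋ = $20,693 → take DB $25,736. Book value $64,343.
Year 6: DB = ⌊$64,343 × 200%/7⌋ = $18,383; SL = ⌊$36,343/2⌋ = $18,171 → take DB $18,383. Book value $45,960.
Year 7 (final): $45,960 − $28,000 = $17,960. Book value $28,000.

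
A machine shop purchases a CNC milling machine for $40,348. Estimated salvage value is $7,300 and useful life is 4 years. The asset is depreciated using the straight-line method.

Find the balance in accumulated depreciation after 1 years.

$8,262

Depreciable base = $40,348 − $7,300 = $33,048.
Annual expense = $33,048 / 4 = $8,262.
End of year 1: book value $32,086.
Accumulated through year 1 = $40,348 − $32,086 = $8,262.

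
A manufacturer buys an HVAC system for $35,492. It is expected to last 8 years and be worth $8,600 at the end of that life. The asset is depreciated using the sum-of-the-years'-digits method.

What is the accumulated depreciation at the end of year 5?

Depreciable base = $35,492 − $8,600 = $26,892.
Sum of the years' digits = 8+7+6+5+4+3+2+1 = 36.
Year 1: $26,892 × 8/36 = $5,976. Book value $29,516.
Year 2: $26,892 × 7/36 = $5,229. Book value $24,287.
Year 3: $26,892 × 6/36 = $4,482. Book value $19,805.
Year 4: $26,892 × 5/36 = $3,735. Book value $16,070.
Year 5: $26,892 × 4/36 = $2,988. Book value $13,082.
Accumulated through year 5 = $35,492 − $13,082 = $22,410.

$22,410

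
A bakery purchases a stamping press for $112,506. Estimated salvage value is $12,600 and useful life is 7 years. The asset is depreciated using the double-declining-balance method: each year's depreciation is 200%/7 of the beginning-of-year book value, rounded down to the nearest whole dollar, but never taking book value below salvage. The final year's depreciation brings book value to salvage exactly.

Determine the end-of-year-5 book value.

Depreciable base = $112,506 − $12,600 = $99,906.
Year 1: ⌊$112,506 × 200%/7⌋ = $32,144. Book value $80,362.
Year 2: ⌊$80,362 × 200%/7⌋ = $22,960. Book value $57,402.
Year 3: ⌊$57,402 × 200%/7⌋ = $16,400. Book value $41,002.
Year 4: ⌊$41,002 × 200%/7⌋ = $11,714. Book value $29,288.
Year 5: ⌊$29,288 × 200%/7⌋ = $8,368. Book value $20,920.

$20,920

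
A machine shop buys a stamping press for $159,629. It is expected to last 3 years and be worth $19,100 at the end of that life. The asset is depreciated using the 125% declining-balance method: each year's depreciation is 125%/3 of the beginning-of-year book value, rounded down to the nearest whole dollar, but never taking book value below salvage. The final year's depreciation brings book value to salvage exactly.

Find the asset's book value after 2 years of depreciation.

Depreciable base = $159,629 − $19,100 = $140,529.
Year 1: ⌊$159,629 × 125%/3⌋ = $66,512. Book value $93,117.
Year 2: ⌊$93,117 × 125%/3⌋ = $38,798. Book value $54,319.

$54,319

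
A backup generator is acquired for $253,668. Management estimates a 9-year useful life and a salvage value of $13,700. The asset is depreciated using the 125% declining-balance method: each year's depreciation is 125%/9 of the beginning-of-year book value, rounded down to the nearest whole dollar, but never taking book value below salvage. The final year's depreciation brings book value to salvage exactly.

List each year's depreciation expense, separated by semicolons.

$35,231; $30,338; $26,124; $22,496; $19,372; $16,681; $14,364; $12,369; $62,993

Depreciable base = $253,668 − $13,700 = $239,968.
Year 1: ⌊$253,668 × 125%/9⌋ = $35,231. Book value $218,437.
Year 2: ⌊$218,437 × 125%/9⌋ = $30,338. Book value $188,099.
Year 3: ⌊$188,099 × 125%/9⌋ = $26,124. Book value $161,975.
Year 4: ⌊$161,975 × 125%/9⌋ = $22,496. Book value $139,479.
Year 5: ⌊$139,479 × 125%/9⌋ = $19,372. Book value $120,107.
Year 6: ⌊$120,107 × 125%/9⌋ = $16,681. Book value $103,426.
Year 7: ⌊$103,426 × 125%/9⌋ = $14,364. Book value $89,062.
Year 8: ⌊$89,062 × 125%/9⌋ = $12,369. Book value $76,693.
Year 9 (final): $76,693 − $13,700 = $62,993. Book value $13,700.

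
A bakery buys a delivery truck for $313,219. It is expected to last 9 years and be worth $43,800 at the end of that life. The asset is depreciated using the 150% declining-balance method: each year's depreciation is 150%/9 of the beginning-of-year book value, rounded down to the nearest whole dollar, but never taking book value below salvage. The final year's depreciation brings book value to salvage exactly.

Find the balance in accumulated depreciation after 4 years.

$162,167

Depreciable base = $313,219 − $43,800 = $269,419.
Year 1: ⌊$313,219 × 150%/9⌋ = $52,203. Book value $261,016.
Year 2: ⌊$261,016 × 150%/9⌋ = $43,502. Book value $217,514.
Year 3: ⌊$217,514 × 150%/9⌋ = $36,252. Book value $181,262.
Year 4: ⌊$181,262 × 150%/9⌋ = $30,210. Book value $151,052.
Accumulated through year 4 = $313,219 − $151,052 = $162,167.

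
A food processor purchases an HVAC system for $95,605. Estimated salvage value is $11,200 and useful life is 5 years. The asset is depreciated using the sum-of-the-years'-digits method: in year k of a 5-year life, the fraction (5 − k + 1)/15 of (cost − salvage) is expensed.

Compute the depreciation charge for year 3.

$16,881

Depreciable base = $95,605 − $11,200 = $84,405.
Sum of the years' digits = 5+4+3+2+1 = 15.
Year 1: $84,405 × 5/15 = $28,135. Book value $67,470.
Year 2: $84,405 × 4/15 = $22,508. Book value $44,962.
Year 3: $84,405 × 3/15 = $16,881. Book value $28,081.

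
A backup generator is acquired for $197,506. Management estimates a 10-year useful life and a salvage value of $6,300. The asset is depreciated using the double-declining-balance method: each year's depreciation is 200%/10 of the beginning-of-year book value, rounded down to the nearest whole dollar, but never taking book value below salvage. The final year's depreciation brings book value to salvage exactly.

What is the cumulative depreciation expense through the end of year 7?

Depreciable base = $197,506 − $6,300 = $191,206.
Year 1: ⌊$197,506 × 200%/10⌋ = $39,501. Book value $158,005.
Year 2: ⌊$158,005 × 200%/10⌋ = $31,601. Book value $126,404.
Year 3: ⌊$126,404 × 200%/10⌋ = $25,280. Book value $101,124.
Year 4: ⌊$101,124 × 200%/10⌋ = $20,224. Book value $80,900.
Year 5: ⌊$80,900 × 200%/10⌋ = $16,180. Book value $64,720.
Year 6: ⌊$64,720 × 200%/10⌋ = $12,944. Book value $51,776.
Year 7: ⌊$51,776 × 200%/10⌋ = $10,355. Book value $41,421.
Accumulated through year 7 = $197,506 − $41,421 = $156,085.

$156,085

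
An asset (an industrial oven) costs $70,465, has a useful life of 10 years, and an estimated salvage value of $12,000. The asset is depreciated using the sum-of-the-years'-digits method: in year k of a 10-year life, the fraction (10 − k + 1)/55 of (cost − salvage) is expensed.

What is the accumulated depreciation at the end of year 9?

Depreciable base = $70,465 − $12,000 = $58,465.
Sum of the years' digits = 10+9+8+7+6+5+4+3+2+1 = 55.
Year 1: $58,465 × 10/55 = $10,630. Book value $59,835.
Year 2: $58,465 × 9/55 = $9,567. Book value $50,268.
Year 3: $58,465 × 8/55 = $8,504. Book value $41,764.
Year 4: $58,465 × 7/55 = $7,441. Book value $34,323.
Year 5: $58,465 × 6/55 = $6,378. Book value $27,945.
Year 6: $58,465 × 5/55 = $5,315. Book value $22,630.
Year 7: $58,465 × 4/55 = $4,252. Book value $18,378.
Year 8: $58,465 × 3/55 = $3,189. Book value $15,189.
Year 9: $58,465 × 2/55 = $2,126. Book value $13,063.
Accumulated through year 9 = $70,465 − $13,063 = $57,402.

$57,402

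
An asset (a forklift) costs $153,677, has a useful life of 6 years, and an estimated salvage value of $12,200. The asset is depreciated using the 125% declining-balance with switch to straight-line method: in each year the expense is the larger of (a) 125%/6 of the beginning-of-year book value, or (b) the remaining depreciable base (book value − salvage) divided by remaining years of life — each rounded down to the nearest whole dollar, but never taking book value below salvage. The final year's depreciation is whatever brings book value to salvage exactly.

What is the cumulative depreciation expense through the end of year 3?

$78,390

Depreciable base = $153,677 − $12,200 = $141,477.
Year 1: DB = ⌊$153,677 × 125%/6⌋ = $32,016; SL = ⌊$141,477/6⌋ = $23,579 → take DB $32,016. Book value $121,661.
Year 2: DB = ⌊$121,661 × 125%/6⌋ = $25,346; SL = ⌊$109,461/5⌋ = $21,892 → take DB $25,346. Book value $96,315.
Year 3: DB = ⌊$96,315 × 125%/6⌋ = $20,065; SL = ⌊$84,115/4⌋ = $21,028 → take SL $21,028. Book value $75,287.
Accumulated through year 3 = $153,677 − $75,287 = $78,390.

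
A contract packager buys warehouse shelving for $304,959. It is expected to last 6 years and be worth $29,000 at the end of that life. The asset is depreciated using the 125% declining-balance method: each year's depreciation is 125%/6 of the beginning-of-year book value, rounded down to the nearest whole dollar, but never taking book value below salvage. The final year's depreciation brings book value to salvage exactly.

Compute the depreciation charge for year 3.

$39,818

Depreciable base = $304,959 − $29,000 = $275,959.
Year 1: ⌊$304,959 × 125%/6⌋ = $63,533. Book value $241,426.
Year 2: ⌊$241,426 × 125%/6⌋ = $50,297. Book value $191,129.
Year 3: ⌊$191,129 × 125%/6⌋ = $39,818. Book value $151,311.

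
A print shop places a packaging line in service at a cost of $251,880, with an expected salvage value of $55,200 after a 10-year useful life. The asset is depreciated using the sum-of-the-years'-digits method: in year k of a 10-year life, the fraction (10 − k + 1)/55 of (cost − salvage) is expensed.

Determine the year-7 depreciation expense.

Depreciable base = $251,880 − $55,200 = $196,680.
Sum of the years' digits = 10+9+8+7+6+5+4+3+2+1 = 55.
Year 1: $196,680 × 10/55 = $35,760. Book value $216,120.
Year 2: $196,680 × 9/55 = $32,184. Book value $183,936.
Year 3: $196,680 × 8/55 = $28,608. Book value $155,328.
Year 4: $196,680 × 7/55 = $25,032. Book value $130,296.
Year 5: $196,680 × 6/55 = $21,456. Book value $108,840.
Year 6: $196,680 × 5/55 = $17,880. Book value $90,960.
Year 7: $196,680 × 4/55 = $14,304. Book value $76,656.

$14,304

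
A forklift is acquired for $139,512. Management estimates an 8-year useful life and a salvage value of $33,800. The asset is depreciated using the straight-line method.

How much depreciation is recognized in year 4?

$13,214

Depreciable base = $139,512 − $33,800 = $105,712.
Annual expense = $105,712 / 8 = $13,214.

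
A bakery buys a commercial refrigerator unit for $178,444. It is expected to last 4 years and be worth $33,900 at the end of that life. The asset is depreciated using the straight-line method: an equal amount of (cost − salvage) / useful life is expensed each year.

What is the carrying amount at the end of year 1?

Depreciable base = $178,444 − $33,900 = $144,544.
Annual expense = $144,544 / 4 = $36,136.
End of year 1: book value $142,308.

$142,308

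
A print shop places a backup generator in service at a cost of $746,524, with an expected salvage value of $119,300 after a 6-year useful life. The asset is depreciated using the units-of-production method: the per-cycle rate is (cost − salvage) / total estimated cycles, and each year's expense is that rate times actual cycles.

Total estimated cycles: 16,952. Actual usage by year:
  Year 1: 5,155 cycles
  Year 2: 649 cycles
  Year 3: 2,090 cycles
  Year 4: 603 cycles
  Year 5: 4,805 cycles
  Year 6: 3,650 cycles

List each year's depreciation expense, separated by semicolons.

Depreciable base = $746,524 − $119,300 = $627,224.
Rate = $627,224 / 16,952 cycles = $37 per cycle.
Year 1: 5,155 × $37 = $190,735. Book value $555,789.
Year 2: 649 × $37 = $24,013. Book value $531,776.
Year 3: 2,090 × $37 = $77,330. Book value $454,446.
Year 4: 603 × $37 = $22,311. Book value $432,135.
Year 5: 4,805 × $37 = $177,785. Book value $254,350.
Year 6: 3,650 × $37 = $135,050. Book value $119,300.

$190,735; $24,013; $77,330; $22,311; $177,785; $135,050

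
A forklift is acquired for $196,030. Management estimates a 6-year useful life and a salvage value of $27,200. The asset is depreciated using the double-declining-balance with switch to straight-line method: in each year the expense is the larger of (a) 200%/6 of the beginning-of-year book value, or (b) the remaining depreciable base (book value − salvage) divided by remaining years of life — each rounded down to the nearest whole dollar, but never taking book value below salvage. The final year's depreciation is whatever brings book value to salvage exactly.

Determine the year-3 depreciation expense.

$29,041

Depreciable base = $196,030 − $27,200 = $168,830.
Year 1: DB = ⌊$196,030 × 200%/6⌋ = $65,343; SL = ⌊$168,830/6⌋ = $28,138 → take DB $65,343. Book value $130,687.
Year 2: DB = ⌊$130,687 × 200%/6⌋ = $43,562; SL = ⌊$103,487/5⌋ = $20,697 → take DB $43,562. Book value $87,125.
Year 3: DB = ⌊$87,125 × 200%/6⌋ = $29,041; SL = ⌊$59,925/4⌋ = $14,981 → take DB $29,041. Book value $58,084.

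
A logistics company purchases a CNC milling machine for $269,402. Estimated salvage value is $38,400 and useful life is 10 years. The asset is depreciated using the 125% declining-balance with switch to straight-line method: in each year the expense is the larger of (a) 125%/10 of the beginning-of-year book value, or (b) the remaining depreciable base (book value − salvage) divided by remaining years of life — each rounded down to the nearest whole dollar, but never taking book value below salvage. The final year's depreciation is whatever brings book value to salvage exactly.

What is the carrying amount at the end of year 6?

$118,080

Depreciable base = $269,402 − $38,400 = $231,002.
Year 1: DB = ⌊$269,402 × 125%/10⌋ = $33,675; SL = ⌊$231,002/10⌋ = $23,100 → take DB $33,675. Book value $235,727.
Year 2: DB = ⌊$235,727 × 125%/10⌋ = $29,465; SL = ⌊$197,327/9⌋ = $21,925 → take DB $29,465. Book value $206,262.
Year 3: DB = ⌊$206,262 × 125%/10⌋ = $25,782; SL = ⌊$167,862/8⌋ = $20,982 → take DB $25,782. Book value $180,480.
Year 4: DB = ⌊$180,480 × 125%/10⌋ = $22,560; SL = ⌊$142,080/7⌋ = $20,297 → take DB $22,560. Book value $157,920.
Year 5: DB = ⌊$157,920 × 125%/10⌋ = $19,740; SL = ⌊$119,520/6⌋ = $19,920 → take SL $19,920. Book value $138,000.
Year 6: DB = ⌊$138,000 × 125%/10⌋ = $17,250; SL = ⌊$99,600/5⌋ = $19,920 → take SL $19,920. Book value $118,080.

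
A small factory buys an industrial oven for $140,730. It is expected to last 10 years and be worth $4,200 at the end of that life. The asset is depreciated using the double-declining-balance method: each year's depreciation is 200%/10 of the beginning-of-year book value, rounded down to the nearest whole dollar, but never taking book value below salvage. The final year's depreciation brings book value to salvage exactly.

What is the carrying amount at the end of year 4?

$57,644

Depreciable base = $140,730 − $4,200 = $136,530.
Year 1: ⌊$140,730 × 200%/10⌋ = $28,146. Book value $112,584.
Year 2: ⌊$112,584 × 200%/10⌋ = $22,516. Book value $90,068.
Year 3: ⌊$90,068 × 200%/10⌋ = $18,013. Book value $72,055.
Year 4: ⌊$72,055 × 200%/10⌋ = $14,411. Book value $57,644.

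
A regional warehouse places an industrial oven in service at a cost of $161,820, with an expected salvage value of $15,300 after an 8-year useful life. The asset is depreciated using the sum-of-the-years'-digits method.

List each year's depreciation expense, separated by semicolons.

$32,560; $28,490; $24,420; $20,350; $16,280; $12,210; $8,140; $4,070

Depreciable base = $161,820 − $15,300 = $146,520.
Sum of the years' digits = 8+7+6+5+4+3+2+1 = 36.
Year 1: $146,520 × 8/36 = $32,560. Book value $129,260.
Year 2: $146,520 × 7/36 = $28,490. Book value $100,770.
Year 3: $146,520 × 6/36 = $24,420. Book value $76,350.
Year 4: $146,520 × 5/36 = $20,350. Book value $56,000.
Year 5: $146,520 × 4/36 = $16,280. Book value $39,720.
Year 6: $146,520 × 3/36 = $12,210. Book value $27,510.
Year 7: $146,520 × 2/36 = $8,140. Book value $19,370.
Year 8: $146,520 × 1/36 = $4,070. Book value $15,300.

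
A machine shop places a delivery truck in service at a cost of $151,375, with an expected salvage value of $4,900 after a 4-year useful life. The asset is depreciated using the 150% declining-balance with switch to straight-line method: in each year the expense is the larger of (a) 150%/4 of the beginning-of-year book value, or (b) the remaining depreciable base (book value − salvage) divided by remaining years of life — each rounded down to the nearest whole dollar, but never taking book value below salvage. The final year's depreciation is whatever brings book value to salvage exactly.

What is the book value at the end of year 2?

$59,132

Depreciable base = $151,375 − $4,900 = $146,475.
Year 1: DB = ⌊$151,375 × 150%/4⌋ = $56,765; SL = ⌊$146,475/4⌋ = $36,618 → take DB $56,765. Book value $94,610.
Year 2: DB = ⌊$94,610 × 150%/4⌋ = $35,478; SL = ⌊$89,710/3⌋ = $29,903 → take DB $35,478. Book value $59,132.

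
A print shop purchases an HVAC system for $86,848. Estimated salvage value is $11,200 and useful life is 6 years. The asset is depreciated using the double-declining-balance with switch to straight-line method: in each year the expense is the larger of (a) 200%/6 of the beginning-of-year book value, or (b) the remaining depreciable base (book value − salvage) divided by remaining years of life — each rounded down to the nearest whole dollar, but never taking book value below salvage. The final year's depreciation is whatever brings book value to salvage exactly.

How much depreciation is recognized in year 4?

Depreciable base = $86,848 − $11,200 = $75,648.
Year 1: DB = ⌊$86,848 × 200%/6⌋ = $28,949; SL = ⌊$75,648/6⌋ = $12,608 → take DB $28,949. Book value $57,899.
Year 2: DB = ⌊$57,899 × 200%/6⌋ = $19,299; SL = ⌊$46,699/5⌋ = $9,339 → take DB $19,299. Book value $38,600.
Year 3: DB = ⌊$38,600 × 200%/6⌋ = $12,866; SL = ⌊$27,400/4⌋ = $6,850 → take DB $12,866. Book value $25,734.
Year 4: DB = ⌊$25,734 × 200%/6⌋ = $8,578; SL = ⌊$14,534/3⌋ = $4,844 → take DB $8,578. Book value $17,156.

$8,578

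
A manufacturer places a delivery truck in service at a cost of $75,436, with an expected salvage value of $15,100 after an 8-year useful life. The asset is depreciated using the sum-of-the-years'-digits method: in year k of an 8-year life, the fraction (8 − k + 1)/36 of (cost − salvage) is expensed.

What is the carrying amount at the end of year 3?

Depreciable base = $75,436 − $15,100 = $60,336.
Sum of the years' digits = 8+7+6+5+4+3+2+1 = 36.
Year 1: $60,336 × 8/36 = $13,408. Book value $62,028.
Year 2: $60,336 × 7/36 = $11,732. Book value $50,296.
Year 3: $60,336 × 6/36 = $10,056. Book value $40,240.

$40,240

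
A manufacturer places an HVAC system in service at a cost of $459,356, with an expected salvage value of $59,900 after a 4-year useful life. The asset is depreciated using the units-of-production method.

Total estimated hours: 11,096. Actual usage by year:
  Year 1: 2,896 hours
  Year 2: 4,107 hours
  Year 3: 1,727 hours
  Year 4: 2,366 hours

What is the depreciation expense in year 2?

Depreciable base = $459,356 − $59,900 = $399,456.
Rate = $399,456 / 11,096 hours = $36 per hour.
Year 1: 2,896 × $36 = $104,256. Book value $355,100.
Year 2: 4,107 × $36 = $147,852. Book value $207,248.

$147,852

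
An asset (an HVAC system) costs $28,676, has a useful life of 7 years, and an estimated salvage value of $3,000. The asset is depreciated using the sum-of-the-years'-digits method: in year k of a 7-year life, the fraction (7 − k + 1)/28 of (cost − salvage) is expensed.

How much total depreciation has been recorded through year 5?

Depreciable base = $28,676 − $3,000 = $25,676.
Sum of the years' digits = 7+6+5+4+3+2+1 = 28.
Year 1: $25,676 × 7/28 = $6,419. Book value $22,257.
Year 2: $25,676 × 6/28 = $5,502. Book value $16,755.
Year 3: $25,676 × 5/28 = $4,585. Book value $12,170.
Year 4: $25,676 × 4/28 = $3,668. Book value $8,502.
Year 5: $25,676 × 3/28 = $2,751. Book value $5,751.
Accumulated through year 5 = $28,676 − $5,751 = $22,925.

$22,925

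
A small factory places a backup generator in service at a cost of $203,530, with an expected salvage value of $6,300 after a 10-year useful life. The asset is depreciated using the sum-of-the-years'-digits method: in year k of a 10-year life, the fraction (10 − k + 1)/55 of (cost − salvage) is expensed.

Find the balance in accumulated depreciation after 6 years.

$161,370

Depreciable base = $203,530 − $6,300 = $197,230.
Sum of the years' digits = 10+9+8+7+6+5+4+3+2+1 = 55.
Year 1: $197,230 × 10/55 = $35,860. Book value $167,670.
Year 2: $197,230 × 9/55 = $32,274. Book value $135,396.
Year 3: $197,230 × 8/55 = $28,688. Book value $106,708.
Year 4: $197,230 × 7/55 = $25,102. Book value $81,606.
Year 5: $197,230 × 6/55 = $21,516. Book value $60,090.
Year 6: $197,230 × 5/55 = $17,930. Book value $42,160.
Accumulated through year 6 = $203,530 − $42,160 = $161,370.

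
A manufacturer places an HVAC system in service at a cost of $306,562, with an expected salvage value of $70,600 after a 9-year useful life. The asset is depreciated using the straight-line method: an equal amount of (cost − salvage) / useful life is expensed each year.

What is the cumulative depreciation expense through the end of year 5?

$131,090

Depreciable base = $306,562 − $70,600 = $235,962.
Annual expense = $235,962 / 9 = $26,218.
End of year 1: book value $280,344.
End of year 2: book value $254,126.
End of year 3: book value $227,908.
End of year 4: book value $201,690.
End of year 5: book value $175,472.
Accumulated through year 5 = $306,562 − $175,472 = $131,090.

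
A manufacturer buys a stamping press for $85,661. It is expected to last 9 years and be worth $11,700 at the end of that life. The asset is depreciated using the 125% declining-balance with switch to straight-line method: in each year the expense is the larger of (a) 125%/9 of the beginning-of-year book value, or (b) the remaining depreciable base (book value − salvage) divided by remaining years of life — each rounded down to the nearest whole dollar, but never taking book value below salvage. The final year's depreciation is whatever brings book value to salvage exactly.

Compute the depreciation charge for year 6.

Depreciable base = $85,661 − $11,700 = $73,961.
Year 1: DB = ⌊$85,661 × 125%/9⌋ = $11,897; SL = ⌊$73,961/9⌋ = $8,217 → take DB $11,897. Book value $73,764.
Year 2: DB = ⌊$73,764 × 125%/9⌋ = $10,245; SL = ⌊$62,064/8⌋ = $7,758 → take DB $10,245. Book value $63,519.
Year 3: DB = ⌊$63,519 × 125%/9⌋ = $8,822; SL = ⌊$51,819/7⌋ = $7,402 → take DB $8,822. Book value $54,697.
Year 4: DB = ⌊$54,697 × 125%/9⌋ = $7,596; SL = ⌊$42,997/6⌋ = $7,166 → take DB $7,596. Book value $47,101.
Year 5: DB = ⌊$47,101 × 125%/9⌋ = $6,541; SL = ⌊$35,401/5⌋ = $7,080 → take SL $7,080. Book value $40,021.
Year 6: DB = ⌊$40,021 × 125%/9⌋ = $5,558; SL = ⌊$28,321/4⌋ = $7,080 → take SL $7,080. Book value $32,941.

$7,080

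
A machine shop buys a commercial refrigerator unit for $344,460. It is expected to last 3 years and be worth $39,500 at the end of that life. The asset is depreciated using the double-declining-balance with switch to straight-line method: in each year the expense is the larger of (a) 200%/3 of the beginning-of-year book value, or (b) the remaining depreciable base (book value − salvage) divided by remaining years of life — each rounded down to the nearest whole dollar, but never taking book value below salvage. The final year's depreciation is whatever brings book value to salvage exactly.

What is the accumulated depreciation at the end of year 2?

$304,960

Depreciable base = $344,460 − $39,500 = $304,960.
Year 1: DB = ⌊$344,460 × 200%/3⌋ = $229,640; SL = ⌊$304,960/3⌋ = $101,653 → take DB $229,640. Book value $114,820.
Year 2: DB = ⌊$114,820 × 200%/3⌋ = $76,546; SL = ⌊$75,320/2⌋ = $37,660 → take DB $76,546, capped at $75,320. Book value $39,500.
Accumulated through year 2 = $344,460 − $39,500 = $304,960.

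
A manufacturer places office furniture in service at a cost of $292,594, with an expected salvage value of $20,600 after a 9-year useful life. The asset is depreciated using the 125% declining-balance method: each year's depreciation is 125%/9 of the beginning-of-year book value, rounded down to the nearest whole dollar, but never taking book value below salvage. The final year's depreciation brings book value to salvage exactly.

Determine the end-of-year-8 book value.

Depreciable base = $292,594 − $20,600 = $271,994.
Year 1: ⌊$292,594 × 125%/9⌋ = $40,638. Book value $251,956.
Year 2: ⌊$251,956 × 125%/9⌋ = $34,993. Book value $216,963.
Year 3: ⌊$216,963 × 125%/9⌋ = $30,133. Book value $186,830.
Year 4: ⌊$186,830 × 125%/9⌋ = $25,948. Book value $160,882.
Year 5: ⌊$160,882 × 125%/9⌋ = $22,344. Book value $138,538.
Year 6: ⌊$138,538 × 125%/9⌋ = $19,241. Book value $119,297.
Year 7: ⌊$119,297 × 125%/9⌋ = $16,569. Book value $102,728.
Year 8: ⌊$102,728 × 125%/9⌋ = $14,267. Book value $88,461.

$88,461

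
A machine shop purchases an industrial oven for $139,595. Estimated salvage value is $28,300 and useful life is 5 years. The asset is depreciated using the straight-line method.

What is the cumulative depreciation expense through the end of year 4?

Depreciable base = $139,595 − $28,300 = $111,295.
Annual expense = $111,295 / 5 = $22,259.
End of year 1: book value $117,336.
End of year 2: book value $95,077.
End of year 3: book value $72,818.
End of year 4: book value $50,559.
Accumulated through year 4 = $139,595 − $50,559 = $89,036.

$89,036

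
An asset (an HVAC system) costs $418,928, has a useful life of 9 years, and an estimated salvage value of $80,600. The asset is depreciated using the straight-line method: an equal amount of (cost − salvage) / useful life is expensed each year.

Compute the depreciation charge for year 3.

$37,592

Depreciable base = $418,928 − $80,600 = $338,328.
Annual expense = $338,328 / 9 = $37,592.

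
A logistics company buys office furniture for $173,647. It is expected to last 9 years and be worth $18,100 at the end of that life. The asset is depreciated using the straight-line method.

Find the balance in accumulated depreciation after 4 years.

Depreciable base = $173,647 − $18,100 = $155,547.
Annual expense = $155,547 / 9 = $17,283.
End of year 1: book value $156,364.
End of year 2: book value $139,081.
End of year 3: book value $121,798.
End of year 4: book value $104,515.
Accumulated through year 4 = $173,647 − $104,515 = $69,132.

$69,132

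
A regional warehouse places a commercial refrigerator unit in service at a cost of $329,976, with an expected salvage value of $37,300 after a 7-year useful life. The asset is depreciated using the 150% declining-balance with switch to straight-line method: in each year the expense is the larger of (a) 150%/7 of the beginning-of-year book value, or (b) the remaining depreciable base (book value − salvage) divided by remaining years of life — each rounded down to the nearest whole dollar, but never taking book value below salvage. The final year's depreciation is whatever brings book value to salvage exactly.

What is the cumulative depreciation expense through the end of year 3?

$169,918

Depreciable base = $329,976 − $37,300 = $292,676.
Year 1: DB = ⌊$329,976 × 150%/7⌋ = $70,709; SL = ⌊$292,676/7⌋ = $41,810 → take DB $70,709. Book value $259,267.
Year 2: DB = ⌊$259,267 × 150%/7⌋ = $55,557; SL = ⌊$221,967/6⌋ = $36,994 → take DB $55,557. Book value $203,710.
Year 3: DB = ⌊$203,710 × 150%/7⌋ = $43,652; SL = ⌊$166,410/5⌋ = $33,282 → take DB $43,652. Book value $160,058.
Accumulated through year 3 = $329,976 − $160,058 = $169,918.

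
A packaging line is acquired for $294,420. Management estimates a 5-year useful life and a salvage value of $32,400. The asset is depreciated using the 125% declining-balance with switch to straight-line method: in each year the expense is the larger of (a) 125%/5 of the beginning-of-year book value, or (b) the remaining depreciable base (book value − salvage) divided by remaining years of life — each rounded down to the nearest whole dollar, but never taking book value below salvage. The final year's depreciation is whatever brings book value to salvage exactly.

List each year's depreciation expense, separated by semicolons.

$73,605; $55,203; $44,404; $44,404; $44,404

Depreciable base = $294,420 − $32,400 = $262,020.
Year 1: DB = ⌊$294,420 × 125%/5⌋ = $73,605; SL = ⌊$262,020/5⌋ = $52,404 → take DB $73,605. Book value $220,815.
Year 2: DB = ⌊$220,815 × 125%/5⌋ = $55,203; SL = ⌊$188,415/4⌋ = $47,103 → take DB $55,203. Book value $165,612.
Year 3: DB = ⌊$165,612 × 125%/5⌋ = $41,403; SL = ⌊$133,212/3⌋ = $44,404 → take SL $44,404. Book value $121,208.
Year 4: DB = ⌊$121,208 × 125%/5⌋ = $30,302; SL = ⌊$88,808/2⌋ = $44,404 → take SL $44,404. Book value $76,804.
Year 5 (final): $76,804 − $32,400 = $44,404. Book value $32,400.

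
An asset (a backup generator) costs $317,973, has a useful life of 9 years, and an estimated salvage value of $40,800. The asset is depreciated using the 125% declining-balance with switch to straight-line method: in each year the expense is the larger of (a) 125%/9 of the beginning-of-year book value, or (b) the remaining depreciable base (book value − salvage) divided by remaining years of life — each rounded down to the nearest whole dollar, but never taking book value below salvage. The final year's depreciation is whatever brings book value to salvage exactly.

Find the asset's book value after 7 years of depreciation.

$94,415

Depreciable base = $317,973 − $40,800 = $277,173.
Year 1: DB = ⌊$317,973 × 125%/9⌋ = $44,162; SL = ⌊$277,173/9⌋ = $30,797 → take DB $44,162. Book value $273,811.
Year 2: DB = ⌊$273,811 × 125%/9⌋ = $38,029; SL = ⌊$233,011/8⌋ = $29,126 → take DB $38,029. Book value $235,782.
Year 3: DB = ⌊$235,782 × 125%/9⌋ = $32,747; SL = ⌊$194,982/7⌋ = $27,854 → take DB $32,747. Book value $203,035.
Year 4: DB = ⌊$203,035 × 125%/9⌋ = $28,199; SL = ⌊$162,235/6⌋ = $27,039 → take DB $28,199. Book value $174,836.
Year 5: DB = ⌊$174,836 × 125%/9⌋ = $24,282; SL = ⌊$134,036/5⌋ = $26,807 → take SL $26,807. Book value $148,029.
Year 6: DB = ⌊$148,029 × 125%/9⌋ = $20,559; SL = ⌊$107,229/4⌋ = $26,807 → take SL $26,807. Book value $121,222.
Year 7: DB = ⌊$121,222 × 125%/9⌋ = $16,836; SL = ⌊$80,422/3⌋ = $26,807 → take SL $26,807. Book value $94,415.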